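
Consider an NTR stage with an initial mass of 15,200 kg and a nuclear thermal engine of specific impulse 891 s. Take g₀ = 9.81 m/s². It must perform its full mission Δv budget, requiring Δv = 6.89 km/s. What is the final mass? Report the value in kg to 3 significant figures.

final mass ≈ 6910 kg

v_e = Isp · g₀ = 891 × 9.81 = 8740.7 m/s.
Rocket equation: m₀/m_f = exp(Δv / v_e) = exp(6890 / 8740.7) = exp(0.7883) = 2.1996.
m_f = m₀ / 2.1996 = 15,200 / 2.1996 = 6,910.35 kg.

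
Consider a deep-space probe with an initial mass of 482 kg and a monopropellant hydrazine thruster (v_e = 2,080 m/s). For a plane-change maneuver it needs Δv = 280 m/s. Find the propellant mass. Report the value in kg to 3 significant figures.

Rocket equation: m₀/m_f = exp(Δv / v_e) = exp(280 / 2080.0) = exp(0.1346) = 1.1441.
m_f = 482 / 1.1441 = 421.292 kg, so propellant = m₀ − m_f = 482 − 421.292 = 60.708 kg.

propellant mass ≈ 60.7 kg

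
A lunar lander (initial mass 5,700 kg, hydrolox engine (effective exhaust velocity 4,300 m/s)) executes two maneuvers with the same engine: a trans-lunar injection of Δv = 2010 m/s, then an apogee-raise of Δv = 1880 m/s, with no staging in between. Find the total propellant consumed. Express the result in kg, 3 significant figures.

total propellant consumed ≈ 3390 kg

After the first burn: m = 5700 × exp(−2010/4300.0) = 5700 × 0.62660 = 3,571.62 kg.
After the second burn: m = 3,571.62 × exp(−1880/4300.0) = 3,571.62 × 0.64584 = 2,306.7 kg.
Total propellant = m₀ − m_final = 5700 − 2,306.7 = 3,393.3 kg.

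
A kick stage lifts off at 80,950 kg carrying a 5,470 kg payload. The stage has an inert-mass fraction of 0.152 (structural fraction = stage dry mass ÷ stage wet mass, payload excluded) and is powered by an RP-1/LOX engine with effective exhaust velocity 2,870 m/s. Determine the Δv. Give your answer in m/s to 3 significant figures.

Δv ≈ 4490 m/s

Stage wet mass = m₀ − payload = 80,950 − 5,470 = 75,480 kg.
Stage dry mass = ε × stage wet mass = 0.152 × 75,480 = 11,473 kg.
Burnout mass m_f = stage dry + payload = 11,473 + 5,470 = 16,943 kg.
By the Tsiolkovsky rocket equation, Δv = v_e · ln(80,950/16,943) = 2870.0 × ln(4.778) = 2870.0 × 1.5640 ≈ 4489 m/s.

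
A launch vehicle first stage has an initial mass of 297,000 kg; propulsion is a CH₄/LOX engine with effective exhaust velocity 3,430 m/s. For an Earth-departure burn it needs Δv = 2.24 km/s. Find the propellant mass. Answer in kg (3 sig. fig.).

By the Tsiolkovsky rocket equation, m₀/m_f = exp(Δv / v_e) = exp(2240 / 3430.0) = exp(0.6531) = 1.9214.
m_f = 297,000 / 1.9214 = 154,575 kg, so propellant = m₀ − m_f = 297,000 − 154,575 = 142,425 kg.

propellant mass ≈ 142000 kg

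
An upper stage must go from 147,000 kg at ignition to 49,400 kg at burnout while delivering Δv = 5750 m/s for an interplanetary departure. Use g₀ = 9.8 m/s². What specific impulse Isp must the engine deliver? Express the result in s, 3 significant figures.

Isp ≈ 538 s

ln(m₀/m_f) = ln(147000/49400) = ln(2.976) = 1.0905.
Rocket equation: v_e = Δv / ln(m₀/m_f) = 5750 / 1.0905 = 5272.9 m/s.
Isp = v_e / g₀ = 5272.9 / 9.8 = 538.1 s.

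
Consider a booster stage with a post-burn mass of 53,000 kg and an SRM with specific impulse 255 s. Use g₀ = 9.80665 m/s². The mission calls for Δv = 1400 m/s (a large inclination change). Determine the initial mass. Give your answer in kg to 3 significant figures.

initial mass ≈ 92800 kg

v_e = Isp · g₀ = 255 × 9.80665 = 2500.7 m/s.
Rocket equation: m₀/m_f = exp(Δv / v_e) = exp(1400 / 2500.7) = exp(0.5598) = 1.7504.
m₀ = m_f × 1.7504 = 53,000 × 1.7504 = 92,771.2 kg.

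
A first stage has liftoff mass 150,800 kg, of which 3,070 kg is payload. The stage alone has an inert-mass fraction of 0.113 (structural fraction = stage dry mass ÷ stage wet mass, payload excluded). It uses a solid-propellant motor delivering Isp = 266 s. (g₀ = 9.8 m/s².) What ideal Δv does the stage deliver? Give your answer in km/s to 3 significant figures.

Δv ≈ 5.30 km/s

Stage wet mass = m₀ − payload = 150,800 − 3,070 = 147,730 kg.
Stage dry mass = ε × stage wet mass = 0.113 × 147,730 = 16,693.5 kg.
Burnout mass m_f = stage dry + payload = 16,693.5 + 3,070 = 19,763.5 kg.
v_e = Isp · g₀ = 266 × 9.8 = 2606.8 m/s.
Δv = v_e · ln(150,800/19,763.5) = 2606.8 × ln(7.63) = 2606.8 × 2.0321 ≈ 5297 m/s.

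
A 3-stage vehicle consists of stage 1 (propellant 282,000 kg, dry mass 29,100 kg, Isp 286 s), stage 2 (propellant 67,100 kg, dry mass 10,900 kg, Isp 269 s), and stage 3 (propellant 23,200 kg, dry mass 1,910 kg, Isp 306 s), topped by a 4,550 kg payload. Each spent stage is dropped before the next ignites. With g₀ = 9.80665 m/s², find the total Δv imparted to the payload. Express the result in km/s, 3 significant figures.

Ignition mass of stage 1 = 282,000+29,100 + 67,100+10,900 + 23,200+1,910 + 4,550 = 418,760 kg.
Stage 1: m₀ = 418,760 kg, m_f = 418,760 − 282,000 = 136,760 kg; Δv = 286×9.80665×ln(3.062) = 2804.7×1.1191 ≈ 3139 m/s.
Stage 2: m₀ = 107,660 kg, m_f = 107,660 − 67,100 = 40,560 kg; Δv = 269×9.80665×ln(2.654) = 2638.0×0.9762 ≈ 2575 m/s.
Stage 3: m₀ = 29,660 kg, m_f = 29,660 − 23,200 = 6,460 kg; Δv = 306×9.80665×ln(4.591) = 3000.8×1.5242 ≈ 4574 m/s.
Total Δv = 3139 + 2575 + 4574 = 10288 m/s.

Δv ≈ 10.3 km/s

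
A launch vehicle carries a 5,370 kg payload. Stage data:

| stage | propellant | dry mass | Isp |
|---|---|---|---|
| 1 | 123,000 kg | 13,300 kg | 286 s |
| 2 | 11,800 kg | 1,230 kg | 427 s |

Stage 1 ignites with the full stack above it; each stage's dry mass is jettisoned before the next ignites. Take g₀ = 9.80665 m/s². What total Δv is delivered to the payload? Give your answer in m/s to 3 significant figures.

Ignition mass of stage 1 = 123,000+13,300 + 11,800+1,230 + 5,370 = 154,700 kg.
Stage 1: m₀ = 154,700 kg, m_f = 154,700 − 123,000 = 31,700 kg; Δv = 286×9.80665×ln(4.88) = 2804.7×1.5852 ≈ 4446 m/s.
Stage 2: m₀ = 18,400 kg, m_f = 18,400 − 11,800 = 6,600 kg; Δv = 427×9.80665×ln(2.788) = 4187.4×1.0253 ≈ 4293 m/s.
Total Δv = 4446 + 4293 = 8739 m/s.

Δv ≈ 8740 m/s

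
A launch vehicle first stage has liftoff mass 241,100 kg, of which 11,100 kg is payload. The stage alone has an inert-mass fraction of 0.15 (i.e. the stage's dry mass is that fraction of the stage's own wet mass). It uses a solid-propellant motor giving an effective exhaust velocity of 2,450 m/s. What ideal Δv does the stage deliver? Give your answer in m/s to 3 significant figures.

Stage wet mass = m₀ − payload = 241,100 − 11,100 = 230,000 kg.
Stage dry mass = ε × stage wet mass = 0.15 × 230,000 = 34,500 kg.
Burnout mass m_f = stage dry + payload = 34,500 + 11,100 = 45,600 kg.
From the ideal rocket equation, Δv = v_e · ln(241,100/45,600) = 2450.0 × ln(5.287) = 2450.0 × 1.6653 ≈ 4080 m/s.

Δv ≈ 4080 m/s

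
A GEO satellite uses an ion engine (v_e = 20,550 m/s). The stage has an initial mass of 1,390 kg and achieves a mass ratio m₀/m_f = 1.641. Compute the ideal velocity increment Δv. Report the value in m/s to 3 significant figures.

Δv ≈ 10200 m/s

Δv = v_e · ln(1.641) = 20550.0 × 0.4953 ≈ 10178.5 m/s.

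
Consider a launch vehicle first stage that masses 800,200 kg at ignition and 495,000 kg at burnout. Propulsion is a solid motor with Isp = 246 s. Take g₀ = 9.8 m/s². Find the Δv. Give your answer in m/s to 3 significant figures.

v_e = Isp · g₀ = 246 × 9.8 = 2410.8 m/s.
Rocket equation: Δv = v_e · ln(m₀/m_f) = 2410.8 × ln(1.617) = 2410.8 × 0.4803 ≈ 1157.9 m/s.

Δv ≈ 1160 m/s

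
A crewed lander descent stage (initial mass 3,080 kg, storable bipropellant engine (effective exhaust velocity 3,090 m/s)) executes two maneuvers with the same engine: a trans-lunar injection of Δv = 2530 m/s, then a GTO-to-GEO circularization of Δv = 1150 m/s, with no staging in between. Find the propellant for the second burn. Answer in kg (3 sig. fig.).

After the first burn: m = 3080 × exp(−2530/3090.0) = 3080 × 0.44097 = 1,358.19 kg.
After the second burn: m = 1,358.19 × exp(−1150/3090.0) = 1,358.19 × 0.68924 = 936.119 kg.
Second-burn propellant = 1,358.19 − 936.119 = 422.071 kg.

propellant for the second burn ≈ 422 kg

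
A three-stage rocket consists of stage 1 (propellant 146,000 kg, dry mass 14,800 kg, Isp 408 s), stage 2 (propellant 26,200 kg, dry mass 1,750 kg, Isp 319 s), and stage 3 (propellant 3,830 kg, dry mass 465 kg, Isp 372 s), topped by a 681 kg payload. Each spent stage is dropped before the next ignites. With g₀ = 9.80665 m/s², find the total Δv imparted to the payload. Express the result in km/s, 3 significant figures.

Δv ≈ 15.9 km/s

Ignition mass of stage 1 = 146,000+14,800 + 26,200+1,750 + 3,830+465 + 681 = 193,726 kg.
Stage 1: m₀ = 193,726 kg, m_f = 193,726 − 146,000 = 47,726 kg; Δv = 408×9.80665×ln(4.059) = 4001.1×1.4010 ≈ 5605 m/s.
Stage 2: m₀ = 32,926 kg, m_f = 32,926 − 26,200 = 6,726 kg; Δv = 319×9.80665×ln(4.895) = 3128.3×1.5883 ≈ 4969 m/s.
Stage 3: m₀ = 4,976 kg, m_f = 4,976 − 3,830 = 1,146 kg; Δv = 372×9.80665×ln(4.342) = 3648.1×1.4683 ≈ 5357 m/s.
Total Δv = 5605 + 4969 + 5357 = 15931 m/s.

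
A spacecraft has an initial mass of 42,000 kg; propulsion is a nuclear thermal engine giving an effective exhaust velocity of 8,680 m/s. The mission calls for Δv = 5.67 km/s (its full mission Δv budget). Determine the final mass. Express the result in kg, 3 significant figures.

final mass ≈ 21900 kg

m₀/m_f = exp(Δv / v_e) = exp(5670 / 8680.0) = exp(0.6532) = 1.9217.
m_f = m₀ / 1.9217 = 42,000 / 1.9217 = 21,855.6 kg.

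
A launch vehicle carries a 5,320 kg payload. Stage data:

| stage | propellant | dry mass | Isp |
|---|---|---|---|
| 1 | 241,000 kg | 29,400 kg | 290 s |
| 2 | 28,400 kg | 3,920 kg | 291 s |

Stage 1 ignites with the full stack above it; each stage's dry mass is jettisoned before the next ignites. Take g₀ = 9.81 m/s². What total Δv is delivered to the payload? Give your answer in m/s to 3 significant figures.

Ignition mass of stage 1 = 241,000+29,400 + 28,400+3,920 + 5,320 = 308,040 kg.
Stage 1: m₀ = 308,040 kg, m_f = 308,040 − 241,000 = 67,040 kg; Δv = 290×9.81×ln(4.595) = 2844.9×1.5249 ≈ 4338 m/s.
Stage 2: m₀ = 37,640 kg, m_f = 37,640 − 28,400 = 9,240 kg; Δv = 291×9.81×ln(4.074) = 2854.7×1.4045 ≈ 4010 m/s.
Total Δv = 4338 + 4010 = 8348 m/s.

Δv ≈ 8350 m/s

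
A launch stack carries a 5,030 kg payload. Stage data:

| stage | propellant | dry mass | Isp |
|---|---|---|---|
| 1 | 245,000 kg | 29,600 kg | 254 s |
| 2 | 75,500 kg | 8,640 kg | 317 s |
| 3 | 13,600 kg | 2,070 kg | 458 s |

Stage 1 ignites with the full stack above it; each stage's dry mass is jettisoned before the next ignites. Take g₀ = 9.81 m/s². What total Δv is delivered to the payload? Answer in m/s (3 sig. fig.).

Δv ≈ 11400 m/s

Ignition mass of stage 1 = 245,000+29,600 + 75,500+8,640 + 13,600+2,070 + 5,030 = 379,440 kg.
Stage 1: m₀ = 379,440 kg, m_f = 379,440 − 245,000 = 134,440 kg; Δv = 254×9.81×ln(2.822) = 2491.7×1.0376 ≈ 2585 m/s.
Stage 2: m₀ = 104,840 kg, m_f = 104,840 − 75,500 = 29,340 kg; Δv = 317×9.81×ln(3.573) = 3109.8×1.2735 ≈ 3960 m/s.
Stage 3: m₀ = 20,700 kg, m_f = 20,700 − 13,600 = 7,100 kg; Δv = 458×9.81×ln(2.915) = 4493.0×1.0700 ≈ 4808 m/s.
Total Δv = 2585 + 3960 + 4808 = 11353 m/s.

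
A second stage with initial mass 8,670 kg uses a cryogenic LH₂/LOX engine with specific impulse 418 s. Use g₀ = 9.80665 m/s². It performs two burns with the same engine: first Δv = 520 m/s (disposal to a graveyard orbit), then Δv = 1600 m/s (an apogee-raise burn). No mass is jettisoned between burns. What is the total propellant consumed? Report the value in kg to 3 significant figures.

total propellant consumed ≈ 3500 kg

v_e = Isp · g₀ = 418 × 9.80665 = 4099.2 m/s.
After the first burn: m = 8670 × exp(−520/4099.2) = 8670 × 0.88086 = 7,637.06 kg.
After the second burn: m = 7,637.06 × exp(−1600/4099.2) = 7,637.06 × 0.67684 = 5,169.07 kg.
Total propellant = m₀ − m_final = 8670 − 5,169.07 = 3,500.93 kg.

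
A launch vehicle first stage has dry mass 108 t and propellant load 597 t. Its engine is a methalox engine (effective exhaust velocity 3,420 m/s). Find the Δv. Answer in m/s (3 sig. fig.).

Δv ≈ 6420 m/s

m₀ = m_dry + m_prop = 108 + 597 = 705 t.
Δv = v_e · ln(m₀/m_f) = 3420.0 × ln(6.528) = 3420.0 × 1.8761 ≈ 6416.1 m/s.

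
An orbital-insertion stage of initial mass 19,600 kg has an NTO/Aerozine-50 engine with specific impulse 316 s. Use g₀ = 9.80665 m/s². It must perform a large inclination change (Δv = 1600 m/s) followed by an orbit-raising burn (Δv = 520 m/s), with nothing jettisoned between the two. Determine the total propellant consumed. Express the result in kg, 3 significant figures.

total propellant consumed ≈ 9710 kg

v_e = Isp · g₀ = 316 × 9.80665 = 3098.9 m/s.
After the first burn: m = 19600 × exp(−1600/3098.9) = 19600 × 0.59672 = 11,695.7 kg.
After the second burn: m = 11,695.7 × exp(−520/3098.9) = 11,695.7 × 0.84552 = 9,888.95 kg.
Total propellant = m₀ − m_final = 19600 − 9,888.95 = 9,711.05 kg.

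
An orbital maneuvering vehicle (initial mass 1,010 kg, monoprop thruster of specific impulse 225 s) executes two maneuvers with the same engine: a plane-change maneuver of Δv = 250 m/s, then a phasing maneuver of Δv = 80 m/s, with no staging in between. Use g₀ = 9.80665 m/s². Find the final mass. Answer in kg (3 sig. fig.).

final mass ≈ 870 kg

v_e = Isp · g₀ = 225 × 9.80665 = 2206.5 m/s.
After the first burn: m = 1010 × exp(−250/2206.5) = 1010 × 0.89288 = 901.809 kg.
After the second burn: m = 901.809 × exp(−80/2206.5) = 901.809 × 0.96439 = 869.696 kg.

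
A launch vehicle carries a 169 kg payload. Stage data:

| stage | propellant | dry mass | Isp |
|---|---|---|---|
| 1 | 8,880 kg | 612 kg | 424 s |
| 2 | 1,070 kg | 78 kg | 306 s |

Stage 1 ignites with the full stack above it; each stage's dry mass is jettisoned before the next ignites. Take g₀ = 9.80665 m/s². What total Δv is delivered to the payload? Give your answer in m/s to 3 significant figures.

Ignition mass of stage 1 = 8,880+612 + 1,070+78 + 169 = 10,809 kg.
Stage 1: m₀ = 10,809 kg, m_f = 10,809 − 8,880 = 1,929 kg; Δv = 424×9.80665×ln(5.603) = 4158.0×1.7234 ≈ 7166 m/s.
Stage 2: m₀ = 1,317 kg, m_f = 1,317 − 1,070 = 247 kg; Δv = 306×9.80665×ln(5.332) = 3000.8×1.6737 ≈ 5023 m/s.
Total Δv = 7166 + 5023 = 12189 m/s.

Δv ≈ 12200 m/s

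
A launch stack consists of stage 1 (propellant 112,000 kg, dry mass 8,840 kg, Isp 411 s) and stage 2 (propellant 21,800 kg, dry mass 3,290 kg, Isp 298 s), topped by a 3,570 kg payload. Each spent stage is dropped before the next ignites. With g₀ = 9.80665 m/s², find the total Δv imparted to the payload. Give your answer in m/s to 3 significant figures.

Δv ≈ 9750 m/s

Ignition mass of stage 1 = 112,000+8,840 + 21,800+3,290 + 3,570 = 149,500 kg.
Stage 1: m₀ = 149,500 kg, m_f = 149,500 − 112,000 = 37,500 kg; Δv = 411×9.80665×ln(3.987) = 4030.5×1.3830 ≈ 5574 m/s.
Stage 2: m₀ = 28,660 kg, m_f = 28,660 − 21,800 = 6,860 kg; Δv = 298×9.80665×ln(4.178) = 2922.4×1.4298 ≈ 4178 m/s.
Total Δv = 5574 + 4178 = 9752 m/s.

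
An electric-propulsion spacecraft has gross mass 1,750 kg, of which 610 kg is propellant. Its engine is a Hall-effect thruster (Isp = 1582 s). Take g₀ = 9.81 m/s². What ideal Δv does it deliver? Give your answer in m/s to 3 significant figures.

Δv ≈ 6650 m/s

v_e = Isp · g₀ = 1582 × 9.81 = 15519.4 m/s.
m_f = m₀ − m_prop = 1,750 − 610 = 1,140 kg.
Δv = v_e · ln(m₀/m_f) = 15519.4 × ln(1.535) = 15519.4 × 0.4286 ≈ 6651.4 m/s.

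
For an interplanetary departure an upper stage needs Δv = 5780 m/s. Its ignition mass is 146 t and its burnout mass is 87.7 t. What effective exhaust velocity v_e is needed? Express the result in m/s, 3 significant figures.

ln(m₀/m_f) = ln(146000/87700) = ln(1.665) = 0.5097.
Rocket equation: v_e = Δv / ln(m₀/m_f) = 5780 / 0.5097 = 11340.3 m/s.

v_e ≈ 11300 m/s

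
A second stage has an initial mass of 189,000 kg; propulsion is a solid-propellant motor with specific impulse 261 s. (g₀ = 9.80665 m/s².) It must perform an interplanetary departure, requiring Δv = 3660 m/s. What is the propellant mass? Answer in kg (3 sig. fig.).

v_e = Isp · g₀ = 261 × 9.80665 = 2559.5 m/s.
By the Tsiolkovsky rocket equation, m₀/m_f = exp(Δv / v_e) = exp(3660 / 2559.5) = exp(1.4299) = 4.1785.
m_f = 189,000 / 4.1785 = 45,231.5 kg, so propellant = m₀ − m_f = 189,000 − 45,231.5 = 143,768.5 kg.

propellant mass ≈ 144000 kg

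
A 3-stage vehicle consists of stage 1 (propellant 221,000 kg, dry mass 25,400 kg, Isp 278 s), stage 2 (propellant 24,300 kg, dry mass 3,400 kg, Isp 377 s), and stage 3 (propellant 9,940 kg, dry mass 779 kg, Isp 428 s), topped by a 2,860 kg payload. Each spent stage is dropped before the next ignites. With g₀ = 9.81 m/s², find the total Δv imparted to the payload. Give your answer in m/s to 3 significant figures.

Ignition mass of stage 1 = 221,000+25,400 + 24,300+3,400 + 9,940+779 + 2,860 = 287,679 kg.
Stage 1: m₀ = 287,679 kg, m_f = 287,679 − 221,000 = 66,679 kg; Δv = 278×9.81×ln(4.314) = 2727.2×1.4620 ≈ 3987 m/s.
Stage 2: m₀ = 41,279 kg, m_f = 41,279 − 24,300 = 16,979 kg; Δv = 377×9.81×ln(2.431) = 3698.4×0.8884 ≈ 3286 m/s.
Stage 3: m₀ = 13,579 kg, m_f = 13,579 − 9,940 = 3,639 kg; Δv = 428×9.81×ln(3.732) = 4198.7×1.3168 ≈ 5529 m/s.
Total Δv = 3987 + 3286 + 5529 = 12802 m/s.

Δv ≈ 12800 m/s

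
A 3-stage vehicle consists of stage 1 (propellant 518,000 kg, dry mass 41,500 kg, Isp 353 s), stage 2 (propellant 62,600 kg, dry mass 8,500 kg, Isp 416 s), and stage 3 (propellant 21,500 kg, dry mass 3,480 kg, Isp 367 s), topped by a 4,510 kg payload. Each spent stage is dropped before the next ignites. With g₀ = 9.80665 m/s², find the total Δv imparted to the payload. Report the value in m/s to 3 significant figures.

Δv ≈ 14000 m/s

Ignition mass of stage 1 = 518,000+41,500 + 62,600+8,500 + 21,500+3,480 + 4,510 = 660,090 kg.
Stage 1: m₀ = 660,090 kg, m_f = 660,090 − 518,000 = 142,090 kg; Δv = 353×9.80665×ln(4.646) = 3461.7×1.5359 ≈ 5317 m/s.
Stage 2: m₀ = 100,590 kg, m_f = 100,590 − 62,600 = 37,990 kg; Δv = 416×9.80665×ln(2.648) = 4079.6×0.9737 ≈ 3972 m/s.
Stage 3: m₀ = 29,490 kg, m_f = 29,490 − 21,500 = 7,990 kg; Δv = 367×9.80665×ln(3.691) = 3599.0×1.3059 ≈ 4700 m/s.
Total Δv = 5317 + 3972 + 4700 = 13989 m/s.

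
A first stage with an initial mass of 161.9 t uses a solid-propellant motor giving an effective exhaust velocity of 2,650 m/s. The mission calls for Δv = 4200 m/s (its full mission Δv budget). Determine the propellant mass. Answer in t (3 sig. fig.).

Using Δv = v_e ln(m₀/m_f): m₀/m_f = exp(Δv / v_e) = exp(4200 / 2650.0) = exp(1.5849) = 4.8788.
m_f = 161.9 / 4.8788 = 33.1844 t, so propellant = m₀ − m_f = 161.9 − 33.1844 = 128.7156 t.

propellant mass ≈ 129 t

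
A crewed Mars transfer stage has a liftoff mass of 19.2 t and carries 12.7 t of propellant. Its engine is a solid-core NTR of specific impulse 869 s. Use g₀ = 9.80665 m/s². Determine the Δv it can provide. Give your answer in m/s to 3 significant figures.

Δv ≈ 9230 m/s

v_e = Isp · g₀ = 869 × 9.80665 = 8522.0 m/s.
m_f = m₀ − m_prop = 19.2 − 12.7 = 6.5 t.
Δv = v_e · ln(m₀/m_f) = 8522.0 × ln(2.954) = 8522.0 × 1.0831 ≈ 9230.2 m/s.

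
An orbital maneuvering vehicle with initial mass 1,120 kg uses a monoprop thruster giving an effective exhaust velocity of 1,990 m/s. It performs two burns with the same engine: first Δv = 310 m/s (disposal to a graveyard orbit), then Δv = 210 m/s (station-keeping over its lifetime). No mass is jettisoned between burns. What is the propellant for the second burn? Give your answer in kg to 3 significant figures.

propellant for the second burn ≈ 96.0 kg

After the first burn: m = 1120 × exp(−310/1990.0) = 1120 × 0.85575 = 958.44 kg.
After the second burn: m = 958.44 × exp(−210/1990.0) = 958.44 × 0.89985 = 862.452 kg.
Second-burn propellant = 958.44 − 862.452 = 95.988 kg.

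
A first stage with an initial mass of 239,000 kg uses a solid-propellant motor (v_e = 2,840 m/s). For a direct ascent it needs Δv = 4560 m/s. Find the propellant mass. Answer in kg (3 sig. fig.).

Rocket equation: m₀/m_f = exp(Δv / v_e) = exp(4560 / 2840.0) = exp(1.6056) = 4.9810.
m_f = 239,000 / 4.9810 = 47,982.3 kg, so propellant = m₀ − m_f = 239,000 − 47,982.3 = 191,017.7 kg.

propellant mass ≈ 191000 kg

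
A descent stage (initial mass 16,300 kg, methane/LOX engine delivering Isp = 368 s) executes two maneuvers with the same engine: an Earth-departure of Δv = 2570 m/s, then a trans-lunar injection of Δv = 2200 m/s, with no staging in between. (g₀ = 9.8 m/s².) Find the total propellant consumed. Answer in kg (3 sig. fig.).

v_e = Isp · g₀ = 368 × 9.8 = 3606.4 m/s.
After the first burn: m = 16300 × exp(−2570/3606.4) = 16300 × 0.49036 = 7,992.87 kg.
After the second burn: m = 7,992.87 × exp(−2200/3606.4) = 7,992.87 × 0.54334 = 4,342.85 kg.
Total propellant = m₀ − m_final = 16300 − 4,342.85 = 11,957.15 kg.

total propellant consumed ≈ 12000 kg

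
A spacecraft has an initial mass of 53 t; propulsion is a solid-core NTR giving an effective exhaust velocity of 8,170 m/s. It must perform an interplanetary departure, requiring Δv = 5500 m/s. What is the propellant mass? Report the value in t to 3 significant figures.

propellant mass ≈ 26.0 t

From the ideal rocket equation, m₀/m_f = exp(Δv / v_e) = exp(5500 / 8170.0) = exp(0.6732) = 1.9605.
m_f = 53 / 1.9605 = 27.0339 t, so propellant = m₀ − m_f = 53 − 27.0339 = 25.9661 t.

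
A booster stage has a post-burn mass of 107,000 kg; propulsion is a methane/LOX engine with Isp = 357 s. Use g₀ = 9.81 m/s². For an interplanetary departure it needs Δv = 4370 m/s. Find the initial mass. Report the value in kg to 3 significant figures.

v_e = Isp · g₀ = 357 × 9.81 = 3502.2 m/s.
By the Tsiolkovsky rocket equation, m₀/m_f = exp(Δv / v_e) = exp(4370 / 3502.2) = exp(1.2478) = 3.4827.
m₀ = m_f × 3.4827 = 107,000 × 3.4827 = 372,649 kg.

initial mass ≈ 373000 kg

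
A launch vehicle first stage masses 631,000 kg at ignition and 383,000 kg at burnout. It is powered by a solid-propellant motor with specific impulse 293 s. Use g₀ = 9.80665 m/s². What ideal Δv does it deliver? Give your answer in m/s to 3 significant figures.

v_e = Isp · g₀ = 293 × 9.80665 = 2873.3 m/s.
Δv = v_e · ln(m₀/m_f) = 2873.3 × ln(1.648) = 2873.3 × 0.4993 ≈ 1434.6 m/s.

Δv ≈ 1430 m/s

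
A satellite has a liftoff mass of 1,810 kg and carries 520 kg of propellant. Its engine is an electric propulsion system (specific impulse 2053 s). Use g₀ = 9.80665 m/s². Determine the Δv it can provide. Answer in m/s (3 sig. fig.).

v_e = Isp · g₀ = 2053 × 9.80665 = 20133.1 m/s.
m_f = m₀ − m_prop = 1,810 − 520 = 1,290 kg.
Δv = v_e · ln(m₀/m_f) = 20133.1 × ln(1.403) = 20133.1 × 0.3387 ≈ 6818.8 m/s.

Δv ≈ 6820 m/s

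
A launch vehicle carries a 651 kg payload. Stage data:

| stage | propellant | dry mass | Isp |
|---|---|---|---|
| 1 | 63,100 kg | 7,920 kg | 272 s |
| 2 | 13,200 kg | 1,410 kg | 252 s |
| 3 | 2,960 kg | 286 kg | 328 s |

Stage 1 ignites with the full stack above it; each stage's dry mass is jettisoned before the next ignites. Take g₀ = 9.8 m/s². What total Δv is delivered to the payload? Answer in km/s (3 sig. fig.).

Ignition mass of stage 1 = 63,100+7,920 + 13,200+1,410 + 2,960+286 + 651 = 89,527 kg.
Stage 1: m₀ = 89,527 kg, m_f = 89,527 − 63,100 = 26,427 kg; Δv = 272×9.8×ln(3.388) = 2665.6×1.2202 ≈ 3252 m/s.
Stage 2: m₀ = 18,507 kg, m_f = 18,507 − 13,200 = 5,307 kg; Δv = 252×9.8×ln(3.487) = 2469.6×1.2491 ≈ 3085 m/s.
Stage 3: m₀ = 3,897 kg, m_f = 3,897 − 2,960 = 937 kg; Δv = 328×9.8×ln(4.159) = 3214.4×1.4253 ≈ 4581 m/s.
Total Δv = 3252 + 3085 + 4581 = 10918 m/s.

Δv ≈ 10.9 km/s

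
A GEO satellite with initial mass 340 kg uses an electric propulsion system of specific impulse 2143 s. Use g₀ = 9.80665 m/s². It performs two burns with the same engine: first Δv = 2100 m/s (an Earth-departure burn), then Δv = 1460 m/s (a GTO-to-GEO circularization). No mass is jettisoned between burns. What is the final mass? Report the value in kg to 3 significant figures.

final mass ≈ 287 kg

v_e = Isp · g₀ = 2143 × 9.80665 = 21015.7 m/s.
After the first burn: m = 340 × exp(−2100/21015.7) = 340 × 0.90490 = 307.666 kg.
After the second burn: m = 307.666 × exp(−1460/21015.7) = 307.666 × 0.93289 = 287.019 kg.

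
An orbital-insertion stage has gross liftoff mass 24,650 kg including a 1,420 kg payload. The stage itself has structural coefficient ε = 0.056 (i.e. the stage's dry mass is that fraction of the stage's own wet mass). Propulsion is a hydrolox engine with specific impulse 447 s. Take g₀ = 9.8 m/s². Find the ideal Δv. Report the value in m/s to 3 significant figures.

Stage wet mass = m₀ − payload = 24,650 − 1,420 = 23,230 kg.
Stage dry mass = ε × stage wet mass = 0.056 × 23,230 = 1,300.88 kg.
Burnout mass m_f = stage dry + payload = 1,300.88 + 1,420 = 2,720.88 kg.
v_e = Isp · g₀ = 447 × 9.8 = 4380.6 m/s.
From the ideal rocket equation, Δv = v_e · ln(24,650/2,720.88) = 4380.6 × ln(9.06) = 4380.6 × 2.2038 ≈ 9654 m/s.

Δv ≈ 9650 m/s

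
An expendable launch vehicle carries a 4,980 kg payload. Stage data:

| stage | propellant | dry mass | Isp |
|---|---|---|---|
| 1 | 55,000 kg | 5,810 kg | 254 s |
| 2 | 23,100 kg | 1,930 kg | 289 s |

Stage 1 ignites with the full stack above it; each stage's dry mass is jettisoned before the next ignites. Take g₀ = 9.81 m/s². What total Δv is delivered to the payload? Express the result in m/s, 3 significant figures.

Δv ≈ 6480 m/s

Ignition mass of stage 1 = 55,000+5,810 + 23,100+1,930 + 4,980 = 90,820 kg.
Stage 1: m₀ = 90,820 kg, m_f = 90,820 − 55,000 = 35,820 kg; Δv = 254×9.81×ln(2.535) = 2491.7×0.9304 ≈ 2318 m/s.
Stage 2: m₀ = 30,010 kg, m_f = 30,010 − 23,100 = 6,910 kg; Δv = 289×9.81×ln(4.343) = 2835.1×1.4686 ≈ 4164 m/s.
Total Δv = 2318 + 4164 = 6482 m/s.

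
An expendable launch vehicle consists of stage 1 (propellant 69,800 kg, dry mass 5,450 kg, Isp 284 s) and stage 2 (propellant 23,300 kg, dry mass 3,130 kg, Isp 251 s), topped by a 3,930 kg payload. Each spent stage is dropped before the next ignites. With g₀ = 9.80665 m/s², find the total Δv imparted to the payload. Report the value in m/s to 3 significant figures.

Δv ≈ 6600 m/s

Ignition mass of stage 1 = 69,800+5,450 + 23,300+3,130 + 3,930 = 105,610 kg.
Stage 1: m₀ = 105,610 kg, m_f = 105,610 − 69,800 = 35,810 kg; Δv = 284×9.80665×ln(2.949) = 2785.1×1.0815 ≈ 3012 m/s.
Stage 2: m₀ = 30,360 kg, m_f = 30,360 − 23,300 = 7,060 kg; Δv = 251×9.80665×ln(4.3) = 2461.5×1.4587 ≈ 3590 m/s.
Total Δv = 3012 + 3590 = 6602 m/s.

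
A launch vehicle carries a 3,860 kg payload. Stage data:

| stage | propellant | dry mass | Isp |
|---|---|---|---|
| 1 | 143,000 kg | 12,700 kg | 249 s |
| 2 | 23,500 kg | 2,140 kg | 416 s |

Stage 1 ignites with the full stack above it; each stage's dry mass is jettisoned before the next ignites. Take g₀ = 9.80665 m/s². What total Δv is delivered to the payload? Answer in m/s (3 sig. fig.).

Ignition mass of stage 1 = 143,000+12,700 + 23,500+2,140 + 3,860 = 185,200 kg.
Stage 1: m₀ = 185,200 kg, m_f = 185,200 − 143,000 = 42,200 kg; Δv = 249×9.80665×ln(4.389) = 2441.9×1.4790 ≈ 3612 m/s.
Stage 2: m₀ = 29,500 kg, m_f = 29,500 − 23,500 = 6,000 kg; Δv = 416×9.80665×ln(4.917) = 4079.6×1.5926 ≈ 6497 m/s.
Total Δv = 3612 + 6497 = 10109 m/s.

Δv ≈ 10100 m/s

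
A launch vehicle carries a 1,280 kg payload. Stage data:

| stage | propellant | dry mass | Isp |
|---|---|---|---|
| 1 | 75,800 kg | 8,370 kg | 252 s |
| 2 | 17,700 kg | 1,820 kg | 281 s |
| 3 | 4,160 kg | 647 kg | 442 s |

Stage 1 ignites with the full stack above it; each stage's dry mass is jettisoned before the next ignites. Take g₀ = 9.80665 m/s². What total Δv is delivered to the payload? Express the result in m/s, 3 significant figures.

Ignition mass of stage 1 = 75,800+8,370 + 17,700+1,820 + 4,160+647 + 1,280 = 109,777 kg.
Stage 1: m₀ = 109,777 kg, m_f = 109,777 − 75,800 = 33,977 kg; Δv = 252×9.80665×ln(3.231) = 2471.3×1.1728 ≈ 2898 m/s.
Stage 2: m₀ = 25,607 kg, m_f = 25,607 − 17,700 = 7,907 kg; Δv = 281×9.80665×ln(3.239) = 2755.7×1.1751 ≈ 3238 m/s.
Stage 3: m₀ = 6,087 kg, m_f = 6,087 − 4,160 = 1,927 kg; Δv = 442×9.80665×ln(3.159) = 4334.5×1.1502 ≈ 4986 m/s.
Total Δv = 2898 + 3238 + 4986 = 11122 m/s.

Δv ≈ 11100 m/s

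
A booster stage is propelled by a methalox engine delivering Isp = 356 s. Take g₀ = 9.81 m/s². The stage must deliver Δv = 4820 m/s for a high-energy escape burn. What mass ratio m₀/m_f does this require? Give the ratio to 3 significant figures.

v_e = Isp · g₀ = 356 × 9.81 = 3492.4 m/s.
m₀/m_f = exp(Δv / v_e) = exp(4820 / 3492.4) = exp(1.3802) = 3.9755.

mass ratio ≈ 3.98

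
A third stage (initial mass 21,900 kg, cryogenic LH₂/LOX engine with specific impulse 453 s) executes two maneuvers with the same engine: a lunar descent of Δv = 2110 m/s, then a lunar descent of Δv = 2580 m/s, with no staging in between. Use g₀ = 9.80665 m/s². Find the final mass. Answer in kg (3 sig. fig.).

v_e = Isp · g₀ = 453 × 9.80665 = 4442.4 m/s.
After the first burn: m = 21900 × exp(−2110/4442.4) = 21900 × 0.62191 = 13,619.8 kg.
After the second burn: m = 13,619.8 × exp(−2580/4442.4) = 13,619.8 × 0.55947 = 7,619.87 kg.

final mass ≈ 7620 kg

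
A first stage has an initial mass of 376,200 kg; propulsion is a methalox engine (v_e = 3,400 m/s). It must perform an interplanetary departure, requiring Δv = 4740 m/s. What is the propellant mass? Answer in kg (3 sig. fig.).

m₀/m_f = exp(Δv / v_e) = exp(4740 / 3400.0) = exp(1.3941) = 4.0314.
m_f = 376,200 / 4.0314 = 93,317.5 kg, so propellant = m₀ − m_f = 376,200 − 93,317.5 = 282,882.5 kg.

propellant mass ≈ 283000 kg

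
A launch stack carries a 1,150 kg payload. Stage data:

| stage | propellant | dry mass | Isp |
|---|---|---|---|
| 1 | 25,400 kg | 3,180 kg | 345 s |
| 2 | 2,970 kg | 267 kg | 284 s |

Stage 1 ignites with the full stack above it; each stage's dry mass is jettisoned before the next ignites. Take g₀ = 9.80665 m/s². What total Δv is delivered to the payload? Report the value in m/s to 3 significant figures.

Δv ≈ 8130 m/s

Ignition mass of stage 1 = 25,400+3,180 + 2,970+267 + 1,150 = 32,967 kg.
Stage 1: m₀ = 32,967 kg, m_f = 32,967 − 25,400 = 7,567 kg; Δv = 345×9.80665×ln(4.357) = 3383.3×1.4717 ≈ 4979 m/s.
Stage 2: m₀ = 4,387 kg, m_f = 4,387 − 2,970 = 1,417 kg; Δv = 284×9.80665×ln(3.096) = 2785.1×1.1301 ≈ 3147 m/s.
Total Δv = 4979 + 3147 = 8126 m/s.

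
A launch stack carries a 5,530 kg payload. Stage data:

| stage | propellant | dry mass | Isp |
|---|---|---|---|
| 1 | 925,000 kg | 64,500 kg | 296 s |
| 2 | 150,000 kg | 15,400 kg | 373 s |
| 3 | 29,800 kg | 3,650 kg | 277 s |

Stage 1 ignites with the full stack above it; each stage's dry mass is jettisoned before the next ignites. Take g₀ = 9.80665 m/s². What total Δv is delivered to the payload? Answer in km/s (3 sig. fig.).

Ignition mass of stage 1 = 925,000+64,500 + 150,000+15,400 + 29,800+3,650 + 5,530 = 1,193,880 kg.
Stage 1: m₀ = 1,193,880 kg, m_f = 1,193,880 − 925,000 = 268,880 kg; Δv = 296×9.80665×ln(4.44) = 2902.8×1.4907 ≈ 4327 m/s.
Stage 2: m₀ = 204,380 kg, m_f = 204,380 − 150,000 = 54,380 kg; Δv = 373×9.80665×ln(3.758) = 3657.9×1.3240 ≈ 4843 m/s.
Stage 3: m₀ = 38,980 kg, m_f = 38,980 − 29,800 = 9,180 kg; Δv = 277×9.80665×ln(4.246) = 2716.4×1.4460 ≈ 3928 m/s.
Total Δv = 4327 + 4843 + 3928 = 13098 m/s.

Δv ≈ 13.1 km/s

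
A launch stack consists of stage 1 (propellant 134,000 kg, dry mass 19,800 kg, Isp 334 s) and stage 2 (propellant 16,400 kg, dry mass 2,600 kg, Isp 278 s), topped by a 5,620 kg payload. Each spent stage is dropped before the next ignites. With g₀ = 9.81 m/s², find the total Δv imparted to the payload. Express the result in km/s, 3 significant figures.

Δv ≈ 7.55 km/s

Ignition mass of stage 1 = 134,000+19,800 + 16,400+2,600 + 5,620 = 178,420 kg.
Stage 1: m₀ = 178,420 kg, m_f = 178,420 − 134,000 = 44,420 kg; Δv = 334×9.81×ln(4.017) = 3276.5×1.3905 ≈ 4556 m/s.
Stage 2: m₀ = 24,620 kg, m_f = 24,620 − 16,400 = 8,220 kg; Δv = 278×9.81×ln(2.995) = 2727.2×1.0970 ≈ 2992 m/s.
Total Δv = 4556 + 2992 = 7548 m/s.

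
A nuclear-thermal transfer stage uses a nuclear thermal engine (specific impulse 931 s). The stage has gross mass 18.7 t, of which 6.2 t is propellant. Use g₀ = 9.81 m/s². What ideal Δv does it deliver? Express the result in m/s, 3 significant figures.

v_e = Isp · g₀ = 931 × 9.81 = 9133.1 m/s.
m_f = m₀ − m_prop = 18.7 − 6.2 = 12.5 t.
Δv = v_e · ln(m₀/m_f) = 9133.1 × ln(1.496) = 9133.1 × 0.4028 ≈ 3678.8 m/s.

Δv ≈ 3680 m/s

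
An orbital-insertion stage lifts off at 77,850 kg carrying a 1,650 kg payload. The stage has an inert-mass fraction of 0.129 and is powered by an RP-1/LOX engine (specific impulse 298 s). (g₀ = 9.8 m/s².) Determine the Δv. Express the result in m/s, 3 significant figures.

Δv ≈ 5590 m/s

Stage wet mass = m₀ − payload = 77,850 − 1,650 = 76,200 kg.
Stage dry mass = ε × stage wet mass = 0.129 × 76,200 = 9,829.8 kg.
Burnout mass m_f = stage dry + payload = 9,829.8 + 1,650 = 11,479.8 kg.
v_e = Isp · g₀ = 298 × 9.8 = 2920.4 m/s.
From the ideal rocket equation, Δv = v_e · ln(77,850/11,479.8) = 2920.4 × ln(6.781) = 2920.4 × 1.9142 ≈ 5590 m/s.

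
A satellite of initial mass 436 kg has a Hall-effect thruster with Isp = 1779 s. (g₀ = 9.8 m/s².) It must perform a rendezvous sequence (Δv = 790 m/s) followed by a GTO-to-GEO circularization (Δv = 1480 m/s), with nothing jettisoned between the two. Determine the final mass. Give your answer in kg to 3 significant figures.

final mass ≈ 383 kg

v_e = Isp · g₀ = 1779 × 9.8 = 17434.2 m/s.
After the first burn: m = 436 × exp(−790/17434.2) = 436 × 0.95570 = 416.685 kg.
After the second burn: m = 416.685 × exp(−1480/17434.2) = 416.685 × 0.91861 = 382.771 kg.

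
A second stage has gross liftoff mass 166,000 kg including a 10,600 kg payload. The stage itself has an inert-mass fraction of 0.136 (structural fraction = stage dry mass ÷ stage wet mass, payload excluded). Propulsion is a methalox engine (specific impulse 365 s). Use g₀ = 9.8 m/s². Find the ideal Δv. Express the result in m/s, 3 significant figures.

Stage wet mass = m₀ − payload = 166,000 − 10,600 = 155,400 kg.
Stage dry mass = ε × stage wet mass = 0.136 × 155,400 = 21,134.4 kg.
Burnout mass m_f = stage dry + payload = 21,134.4 + 10,600 = 31,734.4 kg.
v_e = Isp · g₀ = 365 × 9.8 = 3577.0 m/s.
Δv = v_e · ln(166,000/31,734.4) = 3577.0 × ln(5.231) = 3577.0 × 1.6546 ≈ 5918 m/s.

Δv ≈ 5920 m/s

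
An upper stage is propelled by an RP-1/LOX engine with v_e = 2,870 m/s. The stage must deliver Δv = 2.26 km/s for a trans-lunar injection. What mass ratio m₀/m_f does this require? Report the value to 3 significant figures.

From the ideal rocket equation, m₀/m_f = exp(Δv / v_e) = exp(2260 / 2870.0) = exp(0.7875) = 2.1978.

mass ratio ≈ 2.20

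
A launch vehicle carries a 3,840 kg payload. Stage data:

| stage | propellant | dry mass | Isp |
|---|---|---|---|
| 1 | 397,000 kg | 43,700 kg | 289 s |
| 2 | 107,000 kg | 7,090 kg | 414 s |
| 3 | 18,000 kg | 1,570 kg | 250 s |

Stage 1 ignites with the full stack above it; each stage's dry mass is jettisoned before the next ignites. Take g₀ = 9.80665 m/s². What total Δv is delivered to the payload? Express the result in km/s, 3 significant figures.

Ignition mass of stage 1 = 397,000+43,700 + 107,000+7,090 + 18,000+1,570 + 3,840 = 578,200 kg.
Stage 1: m₀ = 578,200 kg, m_f = 578,200 − 397,000 = 181,200 kg; Δv = 289×9.80665×ln(3.191) = 2834.1×1.1603 ≈ 3288 m/s.
Stage 2: m₀ = 137,500 kg, m_f = 137,500 − 107,000 = 30,500 kg; Δv = 414×9.80665×ln(4.508) = 4060.0×1.5059 ≈ 6114 m/s.
Stage 3: m₀ = 23,410 kg, m_f = 23,410 − 18,000 = 5,410 kg; Δv = 250×9.80665×ln(4.327) = 2451.7×1.4649 ≈ 3591 m/s.
Total Δv = 3288 + 6114 + 3591 = 12993 m/s.

Δv ≈ 13.0 km/s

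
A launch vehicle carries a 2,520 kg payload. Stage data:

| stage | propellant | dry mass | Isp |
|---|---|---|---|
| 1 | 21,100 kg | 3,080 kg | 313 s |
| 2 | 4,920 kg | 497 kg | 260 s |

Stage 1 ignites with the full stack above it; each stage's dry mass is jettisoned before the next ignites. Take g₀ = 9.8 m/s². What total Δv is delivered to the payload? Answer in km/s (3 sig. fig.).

Ignition mass of stage 1 = 21,100+3,080 + 4,920+497 + 2,520 = 32,117 kg.
Stage 1: m₀ = 32,117 kg, m_f = 32,117 − 21,100 = 11,017 kg; Δv = 313×9.8×ln(2.915) = 3067.4×1.0699 ≈ 3282 m/s.
Stage 2: m₀ = 7,937 kg, m_f = 7,937 − 4,920 = 3,017 kg; Δv = 260×9.8×ln(2.631) = 2548.0×0.9673 ≈ 2465 m/s.
Total Δv = 3282 + 2465 = 5747 m/s.

Δv ≈ 5.75 km/s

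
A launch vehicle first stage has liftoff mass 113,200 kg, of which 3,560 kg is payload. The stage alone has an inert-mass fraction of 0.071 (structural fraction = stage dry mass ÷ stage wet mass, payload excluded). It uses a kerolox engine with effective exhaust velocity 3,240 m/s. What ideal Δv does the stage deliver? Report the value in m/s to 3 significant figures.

Δv ≈ 7450 m/s

Stage wet mass = m₀ − payload = 113,200 − 3,560 = 109,640 kg.
Stage dry mass = ε × stage wet mass = 0.071 × 109,640 = 7,784.44 kg.
Burnout mass m_f = stage dry + payload = 7,784.44 + 3,560 = 11,344.44 kg.
Δv = v_e · ln(113,200/11,344.44) = 3240.0 × ln(9.978) = 3240.0 × 2.3004 ≈ 7453 m/s.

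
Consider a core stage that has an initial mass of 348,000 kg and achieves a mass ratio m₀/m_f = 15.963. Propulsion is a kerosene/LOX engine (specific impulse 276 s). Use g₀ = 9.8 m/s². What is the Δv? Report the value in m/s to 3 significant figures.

Δv ≈ 7490 m/s

v_e = Isp · g₀ = 276 × 9.8 = 2704.8 m/s.
Δv = v_e · ln(15.963) = 2704.8 × 2.7703 ≈ 7493.0 m/s.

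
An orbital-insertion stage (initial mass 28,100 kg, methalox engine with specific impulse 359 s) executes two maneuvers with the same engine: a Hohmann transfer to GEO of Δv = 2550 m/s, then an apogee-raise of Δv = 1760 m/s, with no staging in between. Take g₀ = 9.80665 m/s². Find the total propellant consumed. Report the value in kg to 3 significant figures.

v_e = Isp · g₀ = 359 × 9.80665 = 3520.6 m/s.
After the first burn: m = 28100 × exp(−2550/3520.6) = 28100 × 0.48466 = 13,618.9 kg.
After the second burn: m = 13,618.9 × exp(−1760/3520.6) = 13,618.9 × 0.60658 = 8,260.95 kg.
Total propellant = m₀ − m_final = 28100 − 8,260.95 = 19,839.05 kg.

total propellant consumed ≈ 19800 kg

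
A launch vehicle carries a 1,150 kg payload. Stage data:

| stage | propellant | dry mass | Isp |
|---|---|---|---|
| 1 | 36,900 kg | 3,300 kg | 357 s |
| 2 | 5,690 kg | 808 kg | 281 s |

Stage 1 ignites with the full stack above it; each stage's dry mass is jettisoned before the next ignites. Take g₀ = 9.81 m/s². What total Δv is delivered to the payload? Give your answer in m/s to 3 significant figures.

Δv ≈ 8920 m/s

Ignition mass of stage 1 = 36,900+3,300 + 5,690+808 + 1,150 = 47,848 kg.
Stage 1: m₀ = 47,848 kg, m_f = 47,848 − 36,900 = 10,948 kg; Δv = 357×9.81×ln(4.37) = 3502.2×1.4749 ≈ 5165 m/s.
Stage 2: m₀ = 7,648 kg, m_f = 7,648 − 5,690 = 1,958 kg; Δv = 281×9.81×ln(3.906) = 2756.6×1.3625 ≈ 3756 m/s.
Total Δv = 5165 + 3756 = 8921 m/s.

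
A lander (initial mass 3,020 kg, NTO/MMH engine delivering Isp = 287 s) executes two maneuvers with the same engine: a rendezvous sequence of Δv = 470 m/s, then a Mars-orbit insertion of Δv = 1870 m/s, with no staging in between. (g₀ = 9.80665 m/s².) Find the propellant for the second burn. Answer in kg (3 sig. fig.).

propellant for the second burn ≈ 1240 kg

v_e = Isp · g₀ = 287 × 9.80665 = 2814.5 m/s.
After the first burn: m = 3020 × exp(−470/2814.5) = 3020 × 0.84621 = 2,555.55 kg.
After the second burn: m = 2,555.55 × exp(−1870/2814.5) = 2,555.55 × 0.51457 = 1,315.01 kg.
Second-burn propellant = 2,555.55 − 1,315.01 = 1,240.54 kg.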